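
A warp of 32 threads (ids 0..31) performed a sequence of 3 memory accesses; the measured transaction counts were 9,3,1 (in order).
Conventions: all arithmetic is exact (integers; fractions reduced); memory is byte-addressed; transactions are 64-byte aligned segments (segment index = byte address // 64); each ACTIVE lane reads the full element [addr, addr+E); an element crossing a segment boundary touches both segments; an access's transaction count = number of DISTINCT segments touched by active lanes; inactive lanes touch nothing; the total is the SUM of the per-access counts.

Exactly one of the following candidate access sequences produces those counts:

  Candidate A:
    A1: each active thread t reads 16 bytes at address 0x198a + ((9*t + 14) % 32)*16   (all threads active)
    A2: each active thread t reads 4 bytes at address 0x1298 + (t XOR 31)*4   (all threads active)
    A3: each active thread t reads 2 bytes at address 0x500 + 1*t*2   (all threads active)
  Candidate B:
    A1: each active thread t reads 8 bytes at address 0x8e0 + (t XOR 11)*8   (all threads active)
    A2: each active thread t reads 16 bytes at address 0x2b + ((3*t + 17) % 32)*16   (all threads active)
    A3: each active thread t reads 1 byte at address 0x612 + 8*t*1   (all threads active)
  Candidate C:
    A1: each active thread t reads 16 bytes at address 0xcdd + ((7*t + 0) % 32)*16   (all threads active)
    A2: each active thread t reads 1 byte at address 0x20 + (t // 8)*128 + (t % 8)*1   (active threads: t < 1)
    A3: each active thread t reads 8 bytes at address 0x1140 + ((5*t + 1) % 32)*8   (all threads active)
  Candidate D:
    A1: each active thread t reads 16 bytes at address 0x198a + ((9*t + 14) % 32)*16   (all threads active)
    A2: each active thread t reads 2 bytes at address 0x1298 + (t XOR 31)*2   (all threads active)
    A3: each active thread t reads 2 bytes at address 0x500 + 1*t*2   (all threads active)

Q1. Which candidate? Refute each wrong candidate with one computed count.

B: A1 gives 5 transactions, not 9
C: A2 gives 1 transaction, not 3
D: A2 gives 2 transactions, not 3
A: all counts match (9,3,1)

Answer: A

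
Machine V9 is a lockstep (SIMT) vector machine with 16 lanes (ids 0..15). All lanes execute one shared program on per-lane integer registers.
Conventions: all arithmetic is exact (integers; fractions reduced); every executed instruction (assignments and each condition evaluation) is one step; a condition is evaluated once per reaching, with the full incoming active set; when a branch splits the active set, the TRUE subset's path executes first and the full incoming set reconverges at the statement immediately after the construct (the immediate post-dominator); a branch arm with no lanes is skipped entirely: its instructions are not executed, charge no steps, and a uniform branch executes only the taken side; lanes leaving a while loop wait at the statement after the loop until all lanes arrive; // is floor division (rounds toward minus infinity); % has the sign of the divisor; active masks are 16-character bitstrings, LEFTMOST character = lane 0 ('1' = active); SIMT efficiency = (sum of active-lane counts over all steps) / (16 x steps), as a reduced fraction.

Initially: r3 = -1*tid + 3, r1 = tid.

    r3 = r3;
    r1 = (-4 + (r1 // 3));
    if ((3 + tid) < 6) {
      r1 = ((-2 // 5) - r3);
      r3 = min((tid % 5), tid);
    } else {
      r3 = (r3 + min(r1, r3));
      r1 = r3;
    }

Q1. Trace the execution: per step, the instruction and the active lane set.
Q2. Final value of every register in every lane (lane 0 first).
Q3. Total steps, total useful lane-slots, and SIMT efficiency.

step 0: r3 <- r3                     1111111111111111
step 1: r1 <- (-4 + (r1 // 3))       1111111111111111
step 2: eval ((3 + tid) < 6)         1111111111111111
step 3: r1 <- ((-2 // 5) - r3)       1110000000000000
step 4: r3 <- min((tid % 5), tid)    1110000000000000
step 5: r3 <- (r3 + min(r1, r3))     0001111111111111
step 6: r1 <- r3                     0001111111111111

Answer: 7 steps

r3: 0,1,2,-3,-4,-5,-6,-8,-10,-12,-14,-16,-18,-20,-22,-24
r1: -4,-3,-2,-3,-4,-5,-6,-8,-10,-12,-14,-16,-18,-20,-22,-24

steps = 7; useful = 80; efficiency = 80/112 = 5/7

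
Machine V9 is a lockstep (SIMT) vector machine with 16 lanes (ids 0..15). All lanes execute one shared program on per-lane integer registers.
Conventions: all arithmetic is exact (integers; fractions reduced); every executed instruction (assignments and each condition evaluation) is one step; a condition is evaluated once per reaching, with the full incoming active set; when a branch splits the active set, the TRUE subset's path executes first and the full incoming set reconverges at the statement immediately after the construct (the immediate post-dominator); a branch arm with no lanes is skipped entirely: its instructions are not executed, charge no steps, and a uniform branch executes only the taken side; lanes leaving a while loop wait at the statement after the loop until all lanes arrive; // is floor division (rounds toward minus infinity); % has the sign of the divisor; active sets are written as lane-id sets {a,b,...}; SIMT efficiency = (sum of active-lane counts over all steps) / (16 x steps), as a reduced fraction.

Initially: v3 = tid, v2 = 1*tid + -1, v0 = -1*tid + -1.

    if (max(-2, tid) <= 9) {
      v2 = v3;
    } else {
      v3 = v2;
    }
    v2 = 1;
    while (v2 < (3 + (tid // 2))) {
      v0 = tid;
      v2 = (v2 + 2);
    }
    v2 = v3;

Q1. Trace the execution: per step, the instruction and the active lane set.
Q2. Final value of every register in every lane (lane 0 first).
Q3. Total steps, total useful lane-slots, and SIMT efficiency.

step 0: eval (max(-2, tid) <= 9)     {0,1,2,3,4,5,6,7,8,9,10,11,12,13,14,15}
step 1: v2 <- v3                     {0,1,2,3,4,5,6,7,8,9}
step 2: v3 <- v2                     {10,11,12,13,14,15}
step 3: v2 <- 1                      {0,1,2,3,4,5,6,7,8,9,10,11,12,13,14,15}
step 4: eval (v2 < (3 + (tid // 2))) {0,1,2,3,4,5,6,7,8,9,10,11,12,13,14,15}
step 5: v0 <- tid                    {0,1,2,3,4,5,6,7,8,9,10,11,12,13,14,15}
step 6: v2 <- (v2 + 2)               {0,1,2,3,4,5,6,7,8,9,10,11,12,13,14,15}
step 7: eval (v2 < (3 + (tid // 2))) {0,1,2,3,4,5,6,7,8,9,10,11,12,13,14,15}
step 8: v0 <- tid                    {2,3,4,5,6,7,8,9,10,11,12,13,14,15}
step 9: v2 <- (v2 + 2)               {2,3,4,5,6,7,8,9,10,11,12,13,14,15}
step 10: eval (v2 < (3 + (tid // 2))) {2,3,4,5,6,7,8,9,10,11,12,13,14,15}
step 11: v0 <- tid                    {6,7,8,9,10,11,12,13,14,15}
step 12: v2 <- (v2 + 2)               {6,7,8,9,10,11,12,13,14,15}
step 13: eval (v2 < (3 + (tid // 2))) {6,7,8,9,10,11,12,13,14,15}
step 14: v0 <- tid                    {10,11,12,13,14,15}
step 15: v2 <- (v2 + 2)               {10,11,12,13,14,15}
step 16: eval (v2 < (3 + (tid // 2))) {10,11,12,13,14,15}
step 17: v0 <- tid                    {14,15}
step 18: v2 <- (v2 + 2)               {14,15}
step 19: eval (v2 < (3 + (tid // 2))) {14,15}
step 20: v2 <- v3                     {0,1,2,3,4,5,6,7,8,9,10,11,12,13,14,15}

Answer: 21 steps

v3: 0,1,2,3,4,5,6,7,8,9,9,10,11,12,13,14
v2: 0,1,2,3,4,5,6,7,8,9,9,10,11,12,13,14
v0: 0,1,2,3,4,5,6,7,8,9,10,11,12,13,14,15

steps = 21; useful = 224; efficiency = 224/336 = 2/3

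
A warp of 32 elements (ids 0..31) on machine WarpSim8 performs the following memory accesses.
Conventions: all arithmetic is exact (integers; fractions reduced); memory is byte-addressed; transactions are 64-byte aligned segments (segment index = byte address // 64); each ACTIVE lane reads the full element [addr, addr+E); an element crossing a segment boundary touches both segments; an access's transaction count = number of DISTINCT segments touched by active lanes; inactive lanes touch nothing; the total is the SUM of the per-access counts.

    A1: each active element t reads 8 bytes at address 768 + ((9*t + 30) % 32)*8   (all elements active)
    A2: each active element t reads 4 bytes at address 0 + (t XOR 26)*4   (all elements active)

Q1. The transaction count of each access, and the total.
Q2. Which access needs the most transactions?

A1: 4 transactions
A2: 2 transactions

Answer: 4,2; total 6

Answer: A1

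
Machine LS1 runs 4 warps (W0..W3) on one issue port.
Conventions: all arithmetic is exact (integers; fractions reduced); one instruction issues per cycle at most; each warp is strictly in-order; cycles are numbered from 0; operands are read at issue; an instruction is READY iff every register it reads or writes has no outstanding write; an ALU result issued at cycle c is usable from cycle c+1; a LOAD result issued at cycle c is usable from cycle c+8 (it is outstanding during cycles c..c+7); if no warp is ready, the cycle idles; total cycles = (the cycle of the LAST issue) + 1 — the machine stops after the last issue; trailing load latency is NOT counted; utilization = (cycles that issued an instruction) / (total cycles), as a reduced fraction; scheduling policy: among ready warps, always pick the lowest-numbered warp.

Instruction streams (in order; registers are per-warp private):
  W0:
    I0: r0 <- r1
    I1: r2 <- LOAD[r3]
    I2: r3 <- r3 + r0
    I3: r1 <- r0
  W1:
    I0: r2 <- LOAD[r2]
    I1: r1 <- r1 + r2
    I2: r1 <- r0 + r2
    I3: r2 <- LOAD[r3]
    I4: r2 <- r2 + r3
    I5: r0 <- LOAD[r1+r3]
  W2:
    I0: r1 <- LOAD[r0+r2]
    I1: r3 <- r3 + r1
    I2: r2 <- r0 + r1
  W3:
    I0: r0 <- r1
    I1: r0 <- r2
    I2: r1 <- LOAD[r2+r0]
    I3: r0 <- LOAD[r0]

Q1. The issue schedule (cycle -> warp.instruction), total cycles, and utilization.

cycle 0: W0.I0
cycle 1: W0.I1
cycle 2: W0.I2
cycle 3: W0.I3
cycle 4: W1.I0
cycle 5: W2.I0
cycle 6: W3.I0
cycle 7: W3.I1
cycle 8: W3.I2
cycle 9: W3.I3
cycle 10: idle
cycle 11: idle
cycle 12: W1.I1
cycle 13: W1.I2
cycle 14: W1.I3
cycle 15: W2.I1
cycle 16: W2.I2
cycle 17: idle
cycle 18: idle
cycle 19: idle
cycle 20: idle
cycle 21: idle
cycle 22: W1.I4
cycle 23: W1.I5

Answer: 24 cycles, utilization 17/24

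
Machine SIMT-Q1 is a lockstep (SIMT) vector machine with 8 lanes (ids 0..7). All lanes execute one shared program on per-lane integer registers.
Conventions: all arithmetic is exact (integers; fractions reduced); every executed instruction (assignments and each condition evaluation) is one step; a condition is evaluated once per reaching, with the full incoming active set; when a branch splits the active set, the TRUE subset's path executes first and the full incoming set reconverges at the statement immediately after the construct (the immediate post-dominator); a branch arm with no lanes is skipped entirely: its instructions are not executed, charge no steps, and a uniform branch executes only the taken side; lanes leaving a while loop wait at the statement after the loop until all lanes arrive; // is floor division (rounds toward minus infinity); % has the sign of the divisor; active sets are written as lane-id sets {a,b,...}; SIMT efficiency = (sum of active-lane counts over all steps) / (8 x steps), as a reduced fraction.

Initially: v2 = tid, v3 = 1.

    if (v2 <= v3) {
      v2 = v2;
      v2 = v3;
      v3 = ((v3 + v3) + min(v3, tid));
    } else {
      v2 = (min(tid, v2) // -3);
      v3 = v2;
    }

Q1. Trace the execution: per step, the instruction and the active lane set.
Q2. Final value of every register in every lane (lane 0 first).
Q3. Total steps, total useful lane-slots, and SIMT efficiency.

step 0: eval (v2 <= v3)              {0,1,2,3,4,5,6,7}
step 1: v2 <- v2                     {0,1}
step 2: v2 <- v3                     {0,1}
step 3: v3 <- ((v3 + v3) + min(v3, tid)) {0,1}
step 4: v2 <- (min(tid, v2) // -3)   {2,3,4,5,6,7}
step 5: v3 <- v2                     {2,3,4,5,6,7}

Answer: 6 steps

v2: 1,1,-1,-1,-2,-2,-2,-3
v3: 2,3,-1,-1,-2,-2,-2,-3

steps = 6; useful = 26; efficiency = 26/48 = 13/24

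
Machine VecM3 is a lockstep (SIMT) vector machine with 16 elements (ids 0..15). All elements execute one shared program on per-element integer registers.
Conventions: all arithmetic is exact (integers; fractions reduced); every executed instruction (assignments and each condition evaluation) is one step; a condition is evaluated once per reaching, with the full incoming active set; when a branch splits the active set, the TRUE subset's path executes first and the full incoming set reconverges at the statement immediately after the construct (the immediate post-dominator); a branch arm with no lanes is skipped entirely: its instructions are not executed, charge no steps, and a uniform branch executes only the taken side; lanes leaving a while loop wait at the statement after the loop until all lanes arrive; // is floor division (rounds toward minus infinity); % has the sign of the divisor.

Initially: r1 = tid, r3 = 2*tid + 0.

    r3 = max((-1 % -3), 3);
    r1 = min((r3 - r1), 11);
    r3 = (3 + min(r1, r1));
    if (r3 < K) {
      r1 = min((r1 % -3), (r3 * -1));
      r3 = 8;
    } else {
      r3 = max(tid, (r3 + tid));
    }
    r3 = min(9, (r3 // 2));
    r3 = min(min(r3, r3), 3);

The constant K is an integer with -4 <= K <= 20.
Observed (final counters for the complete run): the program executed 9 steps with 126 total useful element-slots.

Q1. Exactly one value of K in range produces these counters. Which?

Answer: K = 5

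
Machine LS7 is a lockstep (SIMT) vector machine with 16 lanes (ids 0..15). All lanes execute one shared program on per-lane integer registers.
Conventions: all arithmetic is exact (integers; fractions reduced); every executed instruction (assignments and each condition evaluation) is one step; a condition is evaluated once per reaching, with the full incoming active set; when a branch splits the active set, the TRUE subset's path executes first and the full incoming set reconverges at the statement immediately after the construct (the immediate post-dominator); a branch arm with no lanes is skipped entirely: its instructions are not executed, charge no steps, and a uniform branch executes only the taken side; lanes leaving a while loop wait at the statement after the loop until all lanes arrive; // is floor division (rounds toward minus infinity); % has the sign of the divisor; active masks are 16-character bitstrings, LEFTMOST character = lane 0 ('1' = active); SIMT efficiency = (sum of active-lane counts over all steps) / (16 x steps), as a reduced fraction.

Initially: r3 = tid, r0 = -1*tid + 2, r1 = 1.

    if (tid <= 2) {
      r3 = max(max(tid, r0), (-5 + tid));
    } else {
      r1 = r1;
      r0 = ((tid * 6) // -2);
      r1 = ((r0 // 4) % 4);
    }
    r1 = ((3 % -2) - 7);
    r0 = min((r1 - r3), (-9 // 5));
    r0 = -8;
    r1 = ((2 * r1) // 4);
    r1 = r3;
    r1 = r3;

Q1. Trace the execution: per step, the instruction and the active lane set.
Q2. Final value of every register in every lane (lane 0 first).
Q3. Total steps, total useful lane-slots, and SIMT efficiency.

step 0: eval (tid <= 2)              1111111111111111
step 1: r3 <- max(max(tid, r0), (-5 + tid)) 1110000000000000
step 2: r1 <- r1                     0001111111111111
step 3: r0 <- ((tid * 6) // -2)      0001111111111111
step 4: r1 <- ((r0 // 4) % 4)        0001111111111111
step 5: r1 <- ((3 % -2) - 7)         1111111111111111
step 6: r0 <- min((r1 - r3), (-9 // 5)) 1111111111111111
step 7: r0 <- -8                     1111111111111111
step 8: r1 <- ((2 * r1) // 4)        1111111111111111
step 9: r1 <- r3                     1111111111111111
step 10: r1 <- r3                     1111111111111111

Answer: 11 steps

r3: 2,1,2,3,4,5,6,7,8,9,10,11,12,13,14,15
r0: -8,-8,-8,-8,-8,-8,-8,-8,-8,-8,-8,-8,-8,-8,-8,-8
r1: 2,1,2,3,4,5,6,7,8,9,10,11,12,13,14,15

steps = 11; useful = 154; efficiency = 154/176 = 7/8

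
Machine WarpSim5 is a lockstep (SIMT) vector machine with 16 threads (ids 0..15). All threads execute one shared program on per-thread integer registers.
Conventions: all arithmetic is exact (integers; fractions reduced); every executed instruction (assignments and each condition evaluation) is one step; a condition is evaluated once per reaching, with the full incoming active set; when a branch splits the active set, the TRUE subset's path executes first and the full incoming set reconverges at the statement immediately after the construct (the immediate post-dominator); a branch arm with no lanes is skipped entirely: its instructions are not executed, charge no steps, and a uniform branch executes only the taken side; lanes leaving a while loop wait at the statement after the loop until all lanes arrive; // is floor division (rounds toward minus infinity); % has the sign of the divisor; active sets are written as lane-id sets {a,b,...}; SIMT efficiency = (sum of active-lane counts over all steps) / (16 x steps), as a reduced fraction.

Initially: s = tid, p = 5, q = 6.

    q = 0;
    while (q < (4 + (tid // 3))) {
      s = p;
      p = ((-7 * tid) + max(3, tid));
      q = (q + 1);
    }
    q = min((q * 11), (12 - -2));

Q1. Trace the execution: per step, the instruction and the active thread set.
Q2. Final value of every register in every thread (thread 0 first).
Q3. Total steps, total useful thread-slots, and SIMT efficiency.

step 0: q <- 0                       {0,1,2,3,4,5,6,7,8,9,10,11,12,13,14,15}
step 1: eval (q < (4 + (tid // 3)))  {0,1,2,3,4,5,6,7,8,9,10,11,12,13,14,15}
step 2: s <- p                       {0,1,2,3,4,5,6,7,8,9,10,11,12,13,14,15}
step 3: p <- ((-7 * tid) + max(3, tid)) {0,1,2,3,4,5,6,7,8,9,10,11,12,13,14,15}
step 4: q <- (q + 1)                 {0,1,2,3,4,5,6,7,8,9,10,11,12,13,14,15}
step 5: eval (q < (4 + (tid // 3)))  {0,1,2,3,4,5,6,7,8,9,10,11,12,13,14,15}
step 6: s <- p                       {0,1,2,3,4,5,6,7,8,9,10,11,12,13,14,15}
step 7: p <- ((-7 * tid) + max(3, tid)) {0,1,2,3,4,5,6,7,8,9,10,11,12,13,14,15}
step 8: q <- (q + 1)                 {0,1,2,3,4,5,6,7,8,9,10,11,12,13,14,15}
step 9: eval (q < (4 + (tid // 3)))  {0,1,2,3,4,5,6,7,8,9,10,11,12,13,14,15}
step 10: s <- p                       {0,1,2,3,4,5,6,7,8,9,10,11,12,13,14,15}
step 11: p <- ((-7 * tid) + max(3, tid)) {0,1,2,3,4,5,6,7,8,9,10,11,12,13,14,15}
step 12: q <- (q + 1)                 {0,1,2,3,4,5,6,7,8,9,10,11,12,13,14,15}
step 13: eval (q < (4 + (tid // 3)))  {0,1,2,3,4,5,6,7,8,9,10,11,12,13,14,15}
step 14: s <- p                       {0,1,2,3,4,5,6,7,8,9,10,11,12,13,14,15}
step 15: p <- ((-7 * tid) + max(3, tid)) {0,1,2,3,4,5,6,7,8,9,10,11,12,13,14,15}
step 16: q <- (q + 1)                 {0,1,2,3,4,5,6,7,8,9,10,11,12,13,14,15}
step 17: eval (q < (4 + (tid // 3)))  {0,1,2,3,4,5,6,7,8,9,10,11,12,13,14,15}
step 18: s <- p                       {3,4,5,6,7,8,9,10,11,12,13,14,15}
step 19: p <- ((-7 * tid) + max(3, tid)) {3,4,5,6,7,8,9,10,11,12,13,14,15}
step 20: q <- (q + 1)                 {3,4,5,6,7,8,9,10,11,12,13,14,15}
step 21: eval (q < (4 + (tid // 3)))  {3,4,5,6,7,8,9,10,11,12,13,14,15}
step 22: s <- p                       {6,7,8,9,10,11,12,13,14,15}
step 23: p <- ((-7 * tid) + max(3, tid)) {6,7,8,9,10,11,12,13,14,15}
step 24: q <- (q + 1)                 {6,7,8,9,10,11,12,13,14,15}
step 25: eval (q < (4 + (tid // 3)))  {6,7,8,9,10,11,12,13,14,15}
step 26: s <- p                       {9,10,11,12,13,14,15}
step 27: p <- ((-7 * tid) + max(3, tid)) {9,10,11,12,13,14,15}
step 28: q <- (q + 1)                 {9,10,11,12,13,14,15}
step 29: eval (q < (4 + (tid // 3)))  {9,10,11,12,13,14,15}
step 30: s <- p                       {12,13,14,15}
step 31: p <- ((-7 * tid) + max(3, tid)) {12,13,14,15}
step 32: q <- (q + 1)                 {12,13,14,15}
step 33: eval (q < (4 + (tid // 3)))  {12,13,14,15}
step 34: s <- p                       {15}
step 35: p <- ((-7 * tid) + max(3, tid)) {15}
step 36: q <- (q + 1)                 {15}
step 37: eval (q < (4 + (tid // 3)))  {15}
step 38: q <- min((q * 11), (12 - -2)) {0,1,2,3,4,5,6,7,8,9,10,11,12,13,14,15}

Answer: 39 steps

s: 3,-4,-11,-18,-24,-30,-36,-42,-48,-54,-60,-66,-72,-78,-84,-90
p: 3,-4,-11,-18,-24,-30,-36,-42,-48,-54,-60,-66,-72,-78,-84,-90
q: 14,14,14,14,14,14,14,14,14,14,14,14,14,14,14,14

steps = 39; useful = 444; efficiency = 444/624 = 37/52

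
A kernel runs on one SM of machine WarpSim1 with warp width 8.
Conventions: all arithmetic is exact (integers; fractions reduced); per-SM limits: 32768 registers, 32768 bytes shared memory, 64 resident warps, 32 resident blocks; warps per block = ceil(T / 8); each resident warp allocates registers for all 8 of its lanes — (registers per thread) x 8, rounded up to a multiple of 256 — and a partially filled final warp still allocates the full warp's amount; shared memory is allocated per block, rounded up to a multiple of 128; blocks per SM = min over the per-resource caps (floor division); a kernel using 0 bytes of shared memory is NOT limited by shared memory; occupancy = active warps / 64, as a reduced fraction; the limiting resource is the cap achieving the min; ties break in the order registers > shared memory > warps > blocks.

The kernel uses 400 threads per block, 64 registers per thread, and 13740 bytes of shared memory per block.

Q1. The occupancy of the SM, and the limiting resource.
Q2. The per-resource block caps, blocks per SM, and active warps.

Answer: occupancy 25/32, limited by registers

registers: 1 block
shared memory: 2 blocks
warps: 1 block
blocks: 32 blocks

Answer: 1 block, 50 active warps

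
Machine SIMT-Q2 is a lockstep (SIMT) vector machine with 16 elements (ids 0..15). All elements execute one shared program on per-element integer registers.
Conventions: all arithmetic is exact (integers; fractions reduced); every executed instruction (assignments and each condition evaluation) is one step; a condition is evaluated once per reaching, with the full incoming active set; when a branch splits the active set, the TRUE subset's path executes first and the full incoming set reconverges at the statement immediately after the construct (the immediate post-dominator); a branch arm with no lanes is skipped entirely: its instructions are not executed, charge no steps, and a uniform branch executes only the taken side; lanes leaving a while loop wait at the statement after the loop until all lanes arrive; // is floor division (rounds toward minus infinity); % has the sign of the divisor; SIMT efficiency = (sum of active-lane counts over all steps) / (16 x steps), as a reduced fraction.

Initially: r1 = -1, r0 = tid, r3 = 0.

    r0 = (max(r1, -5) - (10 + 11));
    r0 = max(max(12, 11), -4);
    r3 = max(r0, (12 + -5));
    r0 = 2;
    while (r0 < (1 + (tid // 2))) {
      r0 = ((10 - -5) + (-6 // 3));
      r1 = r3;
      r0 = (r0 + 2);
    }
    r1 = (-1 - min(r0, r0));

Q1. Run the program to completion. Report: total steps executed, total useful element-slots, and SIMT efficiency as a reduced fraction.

Answer: 10 steps, 144 useful, 9/10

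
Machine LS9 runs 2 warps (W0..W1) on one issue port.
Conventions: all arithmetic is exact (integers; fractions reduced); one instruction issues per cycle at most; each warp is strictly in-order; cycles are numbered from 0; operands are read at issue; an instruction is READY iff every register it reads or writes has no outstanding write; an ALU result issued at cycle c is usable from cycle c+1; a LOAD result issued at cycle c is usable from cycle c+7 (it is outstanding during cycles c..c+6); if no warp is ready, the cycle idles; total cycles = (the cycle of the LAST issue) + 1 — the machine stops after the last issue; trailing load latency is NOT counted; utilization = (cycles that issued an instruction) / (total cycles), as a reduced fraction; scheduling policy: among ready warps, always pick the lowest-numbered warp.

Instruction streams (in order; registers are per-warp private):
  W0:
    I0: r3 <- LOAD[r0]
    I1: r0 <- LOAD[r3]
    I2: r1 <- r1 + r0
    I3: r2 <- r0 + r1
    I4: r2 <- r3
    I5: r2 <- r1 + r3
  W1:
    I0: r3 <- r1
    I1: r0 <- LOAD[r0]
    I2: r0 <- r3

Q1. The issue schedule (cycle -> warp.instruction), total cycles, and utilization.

cycle 0: W0.I0
cycle 1: W1.I0
cycle 2: W1.I1
cycle 3: idle
cycle 4: idle
cycle 5: idle
cycle 6: idle
cycle 7: W0.I1
cycle 8: idle
cycle 9: W1.I2
cycle 10: idle
cycle 11: idle
cycle 12: idle
cycle 13: idle
cycle 14: W0.I2
cycle 15: W0.I3
cycle 16: W0.I4
cycle 17: W0.I5

Answer: 18 cycles, utilization 1/2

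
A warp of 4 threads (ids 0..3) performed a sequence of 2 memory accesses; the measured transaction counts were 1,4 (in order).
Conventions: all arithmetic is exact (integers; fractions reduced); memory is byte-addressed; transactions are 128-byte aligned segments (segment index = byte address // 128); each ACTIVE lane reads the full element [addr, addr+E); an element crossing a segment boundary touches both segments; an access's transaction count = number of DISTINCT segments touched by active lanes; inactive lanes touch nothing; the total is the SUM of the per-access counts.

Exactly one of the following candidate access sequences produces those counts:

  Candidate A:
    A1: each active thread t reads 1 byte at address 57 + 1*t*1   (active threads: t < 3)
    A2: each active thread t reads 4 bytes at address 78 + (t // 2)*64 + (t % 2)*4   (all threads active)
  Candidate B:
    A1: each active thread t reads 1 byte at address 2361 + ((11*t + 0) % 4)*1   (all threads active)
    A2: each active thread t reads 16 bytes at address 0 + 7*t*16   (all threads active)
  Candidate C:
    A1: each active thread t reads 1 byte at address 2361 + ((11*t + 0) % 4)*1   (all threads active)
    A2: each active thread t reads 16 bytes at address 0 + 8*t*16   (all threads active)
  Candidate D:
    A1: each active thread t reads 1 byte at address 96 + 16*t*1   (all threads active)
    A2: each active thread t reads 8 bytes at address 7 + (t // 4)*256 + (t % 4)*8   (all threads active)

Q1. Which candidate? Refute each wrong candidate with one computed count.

A: A2 gives 2 transactions, not 4
B: A2 gives 3 transactions, not 4
D: A1 gives 2 transactions, not 1
C: all counts match (1,4)

Answer: C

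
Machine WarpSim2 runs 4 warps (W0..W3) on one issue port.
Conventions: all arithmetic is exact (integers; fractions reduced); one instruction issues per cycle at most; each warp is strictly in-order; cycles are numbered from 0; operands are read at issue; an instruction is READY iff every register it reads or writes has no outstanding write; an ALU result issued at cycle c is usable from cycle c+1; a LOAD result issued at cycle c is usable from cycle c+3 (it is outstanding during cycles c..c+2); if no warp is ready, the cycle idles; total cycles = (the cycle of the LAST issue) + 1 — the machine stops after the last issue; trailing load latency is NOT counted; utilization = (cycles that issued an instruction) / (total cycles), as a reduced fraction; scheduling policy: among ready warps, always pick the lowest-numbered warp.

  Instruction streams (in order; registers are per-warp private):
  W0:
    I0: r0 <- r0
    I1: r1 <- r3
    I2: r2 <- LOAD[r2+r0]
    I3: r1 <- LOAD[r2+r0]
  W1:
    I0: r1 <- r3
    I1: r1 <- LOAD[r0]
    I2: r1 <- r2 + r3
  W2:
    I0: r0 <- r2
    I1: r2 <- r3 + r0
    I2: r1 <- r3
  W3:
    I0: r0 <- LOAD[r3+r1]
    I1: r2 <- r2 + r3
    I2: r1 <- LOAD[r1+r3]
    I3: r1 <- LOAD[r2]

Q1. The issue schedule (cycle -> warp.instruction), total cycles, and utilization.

cycle 0: W0.I0
cycle 1: W0.I1
cycle 2: W0.I2
cycle 3: W1.I0
cycle 4: W1.I1
cycle 5: W0.I3
cycle 6: W2.I0
cycle 7: W1.I2
cycle 8: W2.I1
cycle 9: W2.I2
cycle 10: W3.I0
cycle 11: W3.I1
cycle 12: W3.I2
cycle 13: idle
cycle 14: idle
cycle 15: W3.I3

Answer: 16 cycles, utilization 7/8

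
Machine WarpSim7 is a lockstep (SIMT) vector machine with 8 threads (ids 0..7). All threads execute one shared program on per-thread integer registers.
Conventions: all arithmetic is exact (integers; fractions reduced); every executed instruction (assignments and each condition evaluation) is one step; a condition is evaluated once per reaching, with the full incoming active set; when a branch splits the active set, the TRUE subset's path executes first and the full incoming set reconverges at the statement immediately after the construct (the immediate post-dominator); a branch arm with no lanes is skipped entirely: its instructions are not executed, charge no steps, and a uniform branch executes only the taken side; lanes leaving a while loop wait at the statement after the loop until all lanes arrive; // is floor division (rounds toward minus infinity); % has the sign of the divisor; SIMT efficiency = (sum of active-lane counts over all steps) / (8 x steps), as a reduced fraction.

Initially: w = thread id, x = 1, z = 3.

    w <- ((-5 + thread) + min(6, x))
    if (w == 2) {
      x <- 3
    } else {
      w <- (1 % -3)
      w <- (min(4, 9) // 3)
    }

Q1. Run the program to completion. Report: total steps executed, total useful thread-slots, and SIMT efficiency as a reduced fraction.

Answer: 5 steps, 31 useful, 31/40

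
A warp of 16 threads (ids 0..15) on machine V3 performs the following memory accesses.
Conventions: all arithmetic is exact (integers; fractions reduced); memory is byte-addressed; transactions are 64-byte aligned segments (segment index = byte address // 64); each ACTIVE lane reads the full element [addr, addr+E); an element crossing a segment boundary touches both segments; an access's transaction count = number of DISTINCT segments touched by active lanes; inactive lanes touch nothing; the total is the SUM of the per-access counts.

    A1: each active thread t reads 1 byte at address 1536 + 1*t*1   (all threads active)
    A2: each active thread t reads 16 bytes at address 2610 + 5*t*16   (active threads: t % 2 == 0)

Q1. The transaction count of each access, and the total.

A1: 1 transaction
A2: 12 transactions

Answer: 1,12; total 13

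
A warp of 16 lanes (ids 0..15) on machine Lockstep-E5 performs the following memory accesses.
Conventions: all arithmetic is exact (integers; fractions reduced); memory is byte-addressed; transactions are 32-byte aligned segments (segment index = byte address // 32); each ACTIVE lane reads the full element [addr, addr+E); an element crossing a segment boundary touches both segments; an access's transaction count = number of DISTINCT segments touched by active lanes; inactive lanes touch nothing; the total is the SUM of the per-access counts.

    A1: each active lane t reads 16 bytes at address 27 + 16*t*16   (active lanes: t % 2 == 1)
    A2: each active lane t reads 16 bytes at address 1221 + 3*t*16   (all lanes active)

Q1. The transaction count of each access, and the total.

A1: 16 transactions
A2: 24 transactions

Answer: 16,24; total 40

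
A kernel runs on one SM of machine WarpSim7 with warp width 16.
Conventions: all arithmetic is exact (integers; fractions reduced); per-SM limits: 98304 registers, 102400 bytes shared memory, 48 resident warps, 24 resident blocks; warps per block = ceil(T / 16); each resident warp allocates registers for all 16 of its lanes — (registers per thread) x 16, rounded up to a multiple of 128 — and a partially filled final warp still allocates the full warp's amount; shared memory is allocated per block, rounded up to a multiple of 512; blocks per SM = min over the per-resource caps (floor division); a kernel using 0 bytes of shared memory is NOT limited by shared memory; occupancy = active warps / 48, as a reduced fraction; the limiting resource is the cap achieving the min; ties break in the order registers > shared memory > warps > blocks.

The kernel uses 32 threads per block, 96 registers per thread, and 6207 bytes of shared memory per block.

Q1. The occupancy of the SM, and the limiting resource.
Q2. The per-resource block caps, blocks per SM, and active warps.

Answer: occupancy 5/8, limited by shared memory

registers: 32 blocks
shared memory: 15 blocks
warps: 24 blocks
blocks: 24 blocks

Answer: 15 blocks, 30 active warps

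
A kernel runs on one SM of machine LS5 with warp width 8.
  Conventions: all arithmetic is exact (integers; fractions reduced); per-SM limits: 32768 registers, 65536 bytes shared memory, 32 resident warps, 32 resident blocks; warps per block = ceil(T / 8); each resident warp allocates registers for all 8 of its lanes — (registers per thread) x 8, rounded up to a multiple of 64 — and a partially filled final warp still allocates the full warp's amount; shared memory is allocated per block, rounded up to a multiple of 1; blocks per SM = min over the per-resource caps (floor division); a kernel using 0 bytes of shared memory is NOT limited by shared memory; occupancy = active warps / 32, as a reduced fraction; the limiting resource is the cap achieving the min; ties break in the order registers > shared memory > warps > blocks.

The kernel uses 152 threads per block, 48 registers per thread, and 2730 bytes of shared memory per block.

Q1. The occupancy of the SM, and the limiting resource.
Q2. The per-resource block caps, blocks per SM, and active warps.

Answer: occupancy 19/32, limited by warps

registers: 4 blocks
shared memory: 24 blocks
warps: 1 block
blocks: 32 blocks

Answer: 1 block, 19 active warps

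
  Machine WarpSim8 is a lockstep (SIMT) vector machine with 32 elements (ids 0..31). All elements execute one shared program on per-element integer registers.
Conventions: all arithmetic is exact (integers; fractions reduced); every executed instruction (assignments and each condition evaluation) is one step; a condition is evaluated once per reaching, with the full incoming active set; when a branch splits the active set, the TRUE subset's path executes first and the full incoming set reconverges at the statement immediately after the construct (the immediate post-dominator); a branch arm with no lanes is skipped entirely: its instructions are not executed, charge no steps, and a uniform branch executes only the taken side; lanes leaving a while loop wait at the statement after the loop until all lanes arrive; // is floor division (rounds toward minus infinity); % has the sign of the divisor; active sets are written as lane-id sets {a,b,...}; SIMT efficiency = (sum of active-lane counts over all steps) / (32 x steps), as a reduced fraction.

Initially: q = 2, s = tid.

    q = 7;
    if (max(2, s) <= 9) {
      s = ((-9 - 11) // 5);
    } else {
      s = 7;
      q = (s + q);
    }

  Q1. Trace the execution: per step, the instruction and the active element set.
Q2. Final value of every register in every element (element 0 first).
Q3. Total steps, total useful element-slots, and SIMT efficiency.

step 0: q <- 7                       {0,1,2,3,4,5,6,7,8,9,10,11,12,13,14,15,16,17,18,19,20,21,22,23,24,25,26,27,28,29,30,31}
step 1: eval (max(2, s) <= 9)        {0,1,2,3,4,5,6,7,8,9,10,11,12,13,14,15,16,17,18,19,20,21,22,23,24,25,26,27,28,29,30,31}
step 2: s <- ((-9 - 11) // 5)        {0,1,2,3,4,5,6,7,8,9}
step 3: s <- 7                       {10,11,12,13,14,15,16,17,18,19,20,21,22,23,24,25,26,27,28,29,30,31}
step 4: q <- (s + q)                 {10,11,12,13,14,15,16,17,18,19,20,21,22,23,24,25,26,27,28,29,30,31}

Answer: 5 steps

q: 7,7,7,7,7,7,7,7,7,7,14,14,14,14,14,14,14,14,14,14,14,14,14,14,14,14,14,14,14,14,14,14
s: -4,-4,-4,-4,-4,-4,-4,-4,-4,-4,7,7,7,7,7,7,7,7,7,7,7,7,7,7,7,7,7,7,7,7,7,7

steps = 5; useful = 118; efficiency = 118/160 = 59/80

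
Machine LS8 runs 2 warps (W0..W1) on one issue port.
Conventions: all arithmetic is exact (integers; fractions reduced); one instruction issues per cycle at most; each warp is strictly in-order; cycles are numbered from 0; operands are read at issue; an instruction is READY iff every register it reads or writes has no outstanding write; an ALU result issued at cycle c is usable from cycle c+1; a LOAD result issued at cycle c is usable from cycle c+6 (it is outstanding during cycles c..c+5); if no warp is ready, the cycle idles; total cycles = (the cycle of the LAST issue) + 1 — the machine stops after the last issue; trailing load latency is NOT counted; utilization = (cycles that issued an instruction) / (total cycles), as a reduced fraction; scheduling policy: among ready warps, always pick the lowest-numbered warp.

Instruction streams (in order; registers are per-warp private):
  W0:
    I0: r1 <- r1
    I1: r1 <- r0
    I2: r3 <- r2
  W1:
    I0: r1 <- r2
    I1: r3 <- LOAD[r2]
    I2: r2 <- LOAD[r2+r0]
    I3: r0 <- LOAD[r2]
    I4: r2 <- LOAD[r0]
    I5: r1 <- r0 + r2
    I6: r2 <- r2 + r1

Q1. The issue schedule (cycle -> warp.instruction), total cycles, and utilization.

cycle 0: W0.I0
cycle 1: W0.I1
cycle 2: W0.I2
cycle 3: W1.I0
cycle 4: W1.I1
cycle 5: W1.I2
cycle 6: idle
cycle 7: idle
cycle 8: idle
cycle 9: idle
cycle 10: idle
cycle 11: W1.I3
cycle 12: idle
cycle 13: idle
cycle 14: idle
cycle 15: idle
cycle 16: idle
cycle 17: W1.I4
cycle 18: idle
cycle 19: idle
cycle 20: idle
cycle 21: idle
cycle 22: idle
cycle 23: W1.I5
cycle 24: W1.I6

Answer: 25 cycles, utilization 2/5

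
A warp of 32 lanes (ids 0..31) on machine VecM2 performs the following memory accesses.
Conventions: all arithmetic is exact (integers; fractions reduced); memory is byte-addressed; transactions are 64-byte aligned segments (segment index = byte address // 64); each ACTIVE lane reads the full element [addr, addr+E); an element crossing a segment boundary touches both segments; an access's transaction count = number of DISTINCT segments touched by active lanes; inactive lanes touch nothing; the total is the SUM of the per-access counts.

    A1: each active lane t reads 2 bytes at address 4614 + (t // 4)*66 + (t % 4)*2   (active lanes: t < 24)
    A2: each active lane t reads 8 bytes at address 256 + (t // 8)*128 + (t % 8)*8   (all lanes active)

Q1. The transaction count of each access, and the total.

A1: 6 transactions
A2: 4 transactions

Answer: 6,4; total 10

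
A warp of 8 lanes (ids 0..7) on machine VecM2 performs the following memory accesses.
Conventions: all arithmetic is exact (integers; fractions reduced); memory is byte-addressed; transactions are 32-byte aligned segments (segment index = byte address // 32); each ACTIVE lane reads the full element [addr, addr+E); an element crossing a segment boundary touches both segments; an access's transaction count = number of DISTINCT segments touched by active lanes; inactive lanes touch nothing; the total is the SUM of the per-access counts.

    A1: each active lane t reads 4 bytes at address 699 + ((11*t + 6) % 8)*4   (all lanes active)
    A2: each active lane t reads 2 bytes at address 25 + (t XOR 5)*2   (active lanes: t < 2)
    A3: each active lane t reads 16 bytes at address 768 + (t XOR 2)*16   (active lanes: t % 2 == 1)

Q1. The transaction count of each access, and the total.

A1: 2 transactions
A2: 1 transaction
A3: 4 transactions

Answer: 2,1,4; total 7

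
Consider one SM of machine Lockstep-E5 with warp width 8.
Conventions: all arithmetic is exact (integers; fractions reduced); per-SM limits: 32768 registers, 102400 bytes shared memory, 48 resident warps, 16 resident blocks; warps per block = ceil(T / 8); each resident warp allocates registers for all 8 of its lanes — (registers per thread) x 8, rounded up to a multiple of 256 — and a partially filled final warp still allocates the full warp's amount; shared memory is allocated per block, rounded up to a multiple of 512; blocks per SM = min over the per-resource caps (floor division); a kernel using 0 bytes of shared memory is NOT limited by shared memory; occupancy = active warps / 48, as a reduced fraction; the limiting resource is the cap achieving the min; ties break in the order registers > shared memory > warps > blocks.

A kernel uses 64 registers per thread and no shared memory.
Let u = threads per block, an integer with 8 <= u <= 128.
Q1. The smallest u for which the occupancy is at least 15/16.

Answer: u = 17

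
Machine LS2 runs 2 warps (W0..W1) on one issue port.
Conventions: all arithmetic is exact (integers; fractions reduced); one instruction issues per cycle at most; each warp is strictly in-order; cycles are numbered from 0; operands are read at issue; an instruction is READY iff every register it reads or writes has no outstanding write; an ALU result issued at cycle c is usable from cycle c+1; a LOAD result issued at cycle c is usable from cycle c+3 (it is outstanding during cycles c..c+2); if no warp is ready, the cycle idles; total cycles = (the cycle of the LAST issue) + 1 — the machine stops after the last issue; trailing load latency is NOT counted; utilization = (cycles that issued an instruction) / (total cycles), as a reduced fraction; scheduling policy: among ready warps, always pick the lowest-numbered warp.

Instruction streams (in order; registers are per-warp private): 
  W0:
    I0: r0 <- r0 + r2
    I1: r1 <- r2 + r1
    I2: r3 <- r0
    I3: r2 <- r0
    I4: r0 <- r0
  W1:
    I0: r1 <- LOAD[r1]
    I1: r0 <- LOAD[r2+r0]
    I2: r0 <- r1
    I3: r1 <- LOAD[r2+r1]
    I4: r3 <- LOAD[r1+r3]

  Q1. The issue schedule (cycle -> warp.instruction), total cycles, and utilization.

cycle 0: W0.I0
cycle 1: W0.I1
cycle 2: W0.I2
cycle 3: W0.I3
cycle 4: W0.I4
cycle 5: W1.I0
cycle 6: W1.I1
cycle 7: idle
cycle 8: idle
cycle 9: W1.I2
cycle 10: W1.I3
cycle 11: idle
cycle 12: idle
cycle 13: W1.I4

Answer: 14 cycles, utilization 5/7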